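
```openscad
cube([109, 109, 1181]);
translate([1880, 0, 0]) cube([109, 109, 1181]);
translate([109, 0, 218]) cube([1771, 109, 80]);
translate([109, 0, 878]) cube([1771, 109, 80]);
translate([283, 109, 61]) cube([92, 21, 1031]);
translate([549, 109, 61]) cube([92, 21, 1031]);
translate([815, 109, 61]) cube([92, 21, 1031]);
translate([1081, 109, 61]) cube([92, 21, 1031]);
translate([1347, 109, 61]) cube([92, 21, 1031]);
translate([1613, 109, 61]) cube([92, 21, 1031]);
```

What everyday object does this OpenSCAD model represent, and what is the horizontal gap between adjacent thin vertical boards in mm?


A fence section. The picket gap is 174 mm.

Two posts, two rails, 6 pickets — a fence section. Span 1771 mm holds 6 pickets of 92 mm with 7 equal gaps: ⌊(1771 − 6·92) / 7⌋ = 174 mm.


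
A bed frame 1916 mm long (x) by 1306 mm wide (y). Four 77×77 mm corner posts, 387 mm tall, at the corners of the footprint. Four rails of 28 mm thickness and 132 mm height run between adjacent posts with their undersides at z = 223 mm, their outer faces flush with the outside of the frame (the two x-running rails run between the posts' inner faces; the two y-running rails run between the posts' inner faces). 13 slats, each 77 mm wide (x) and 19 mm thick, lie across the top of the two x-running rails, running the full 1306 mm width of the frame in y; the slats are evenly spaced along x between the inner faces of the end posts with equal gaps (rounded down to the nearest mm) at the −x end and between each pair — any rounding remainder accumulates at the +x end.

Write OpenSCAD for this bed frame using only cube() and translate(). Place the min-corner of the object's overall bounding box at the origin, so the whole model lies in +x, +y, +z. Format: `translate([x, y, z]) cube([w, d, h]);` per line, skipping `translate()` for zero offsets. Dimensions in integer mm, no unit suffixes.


cube([77, 77, 387]);
translate([0, 1229, 0]) cube([77, 77, 387]);
translate([1839, 0, 0]) cube([77, 77, 387]);
translate([1839, 1229, 0]) cube([77, 77, 387]);
translate([77, 0, 223]) cube([1762, 28, 132]);
translate([77, 1278, 223]) cube([1762, 28, 132]);
translate([0, 77, 223]) cube([28, 1152, 132]);
translate([1888, 77, 223]) cube([28, 1152, 132]);
translate([131, 0, 355]) cube([77, 1306, 19]);
translate([262, 0, 355]) cube([77, 1306, 19]);
translate([393, 0, 355]) cube([77, 1306, 19]);
translate([524, 0, 355]) cube([77, 1306, 19]);
translate([655, 0, 355]) cube([77, 1306, 19]);
translate([786, 0, 355]) cube([77, 1306, 19]);
translate([917, 0, 355]) cube([77, 1306, 19]);
translate([1048, 0, 355]) cube([77, 1306, 19]);
translate([1179, 0, 355]) cube([77, 1306, 19]);
translate([1310, 0, 355]) cube([77, 1306, 19]);
translate([1441, 0, 355]) cube([77, 1306, 19]);
translate([1572, 0, 355]) cube([77, 1306, 19]);
translate([1703, 0, 355]) cube([77, 1306, 19]);


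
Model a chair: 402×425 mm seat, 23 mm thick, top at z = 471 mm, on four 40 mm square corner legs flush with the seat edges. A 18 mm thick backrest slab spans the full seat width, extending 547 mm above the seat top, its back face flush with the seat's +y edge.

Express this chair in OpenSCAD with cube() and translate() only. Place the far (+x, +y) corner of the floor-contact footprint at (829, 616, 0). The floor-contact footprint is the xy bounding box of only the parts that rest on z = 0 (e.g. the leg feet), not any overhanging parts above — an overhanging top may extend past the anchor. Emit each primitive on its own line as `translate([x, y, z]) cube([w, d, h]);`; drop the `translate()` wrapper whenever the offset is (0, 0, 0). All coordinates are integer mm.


translate([427, 191, 448]) cube([402, 425, 23]);
translate([427, 191, 0]) cube([40, 40, 448]);
translate([789, 191, 0]) cube([40, 40, 448]);
translate([427, 576, 0]) cube([40, 40, 448]);
translate([789, 576, 0]) cube([40, 40, 448]);
translate([427, 598, 471]) cube([402, 18, 547]);


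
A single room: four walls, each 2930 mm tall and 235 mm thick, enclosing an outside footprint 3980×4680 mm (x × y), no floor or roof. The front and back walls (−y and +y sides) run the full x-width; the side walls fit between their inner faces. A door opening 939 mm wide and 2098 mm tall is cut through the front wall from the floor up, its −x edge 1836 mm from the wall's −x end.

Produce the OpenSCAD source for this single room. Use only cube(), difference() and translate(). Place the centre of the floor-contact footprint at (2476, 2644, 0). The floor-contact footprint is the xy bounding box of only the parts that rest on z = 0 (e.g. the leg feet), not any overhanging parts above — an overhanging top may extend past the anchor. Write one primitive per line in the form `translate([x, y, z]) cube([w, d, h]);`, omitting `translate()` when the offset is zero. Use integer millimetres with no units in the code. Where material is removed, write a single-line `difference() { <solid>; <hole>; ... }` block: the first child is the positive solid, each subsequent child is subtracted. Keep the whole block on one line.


difference() { translate([486, 304, 0]) cube([3980, 235, 2930]); translate([2322, 304, 0]) cube([939, 235, 2098]); }
translate([486, 4749, 0]) cube([3980, 235, 2930]);
translate([486, 539, 0]) cube([235, 4210, 2930]);
translate([4231, 539, 0]) cube([235, 4210, 2930]);


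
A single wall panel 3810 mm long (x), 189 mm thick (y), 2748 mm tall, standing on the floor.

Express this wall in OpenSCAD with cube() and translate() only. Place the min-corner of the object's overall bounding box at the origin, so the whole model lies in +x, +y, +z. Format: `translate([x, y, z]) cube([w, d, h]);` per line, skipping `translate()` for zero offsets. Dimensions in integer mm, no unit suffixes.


cube([3810, 189, 2748]);


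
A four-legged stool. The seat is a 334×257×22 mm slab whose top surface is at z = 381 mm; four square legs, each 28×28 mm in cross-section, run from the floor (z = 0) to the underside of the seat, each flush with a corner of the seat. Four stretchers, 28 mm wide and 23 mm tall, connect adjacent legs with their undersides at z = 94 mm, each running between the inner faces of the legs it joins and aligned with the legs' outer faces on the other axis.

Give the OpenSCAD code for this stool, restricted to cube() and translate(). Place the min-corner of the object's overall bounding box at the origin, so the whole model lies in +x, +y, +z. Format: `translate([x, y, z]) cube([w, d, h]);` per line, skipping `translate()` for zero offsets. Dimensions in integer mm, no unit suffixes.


translate([0, 0, 359]) cube([334, 257, 22]);
cube([28, 28, 359]);
translate([306, 0, 0]) cube([28, 28, 359]);
translate([0, 229, 0]) cube([28, 28, 359]);
translate([306, 229, 0]) cube([28, 28, 359]);
translate([28, 0, 94]) cube([278, 28, 23]);
translate([28, 229, 94]) cube([278, 28, 23]);
translate([0, 28, 94]) cube([28, 201, 23]);
translate([306, 28, 94]) cube([28, 201, 23]);


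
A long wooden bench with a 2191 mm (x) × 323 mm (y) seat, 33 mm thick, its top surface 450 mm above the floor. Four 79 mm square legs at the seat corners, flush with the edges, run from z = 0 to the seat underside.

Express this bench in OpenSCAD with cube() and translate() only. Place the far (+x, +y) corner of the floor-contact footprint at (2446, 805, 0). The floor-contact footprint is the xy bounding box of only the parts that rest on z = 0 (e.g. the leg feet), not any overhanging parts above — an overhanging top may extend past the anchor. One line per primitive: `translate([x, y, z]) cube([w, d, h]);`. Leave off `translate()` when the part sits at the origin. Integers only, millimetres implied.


translate([255, 482, 417]) cube([2191, 323, 33]);
translate([255, 482, 0]) cube([79, 79, 417]);
translate([255, 726, 0]) cube([79, 79, 417]);
translate([2367, 482, 0]) cube([79, 79, 417]);
translate([2367, 726, 0]) cube([79, 79, 417]);


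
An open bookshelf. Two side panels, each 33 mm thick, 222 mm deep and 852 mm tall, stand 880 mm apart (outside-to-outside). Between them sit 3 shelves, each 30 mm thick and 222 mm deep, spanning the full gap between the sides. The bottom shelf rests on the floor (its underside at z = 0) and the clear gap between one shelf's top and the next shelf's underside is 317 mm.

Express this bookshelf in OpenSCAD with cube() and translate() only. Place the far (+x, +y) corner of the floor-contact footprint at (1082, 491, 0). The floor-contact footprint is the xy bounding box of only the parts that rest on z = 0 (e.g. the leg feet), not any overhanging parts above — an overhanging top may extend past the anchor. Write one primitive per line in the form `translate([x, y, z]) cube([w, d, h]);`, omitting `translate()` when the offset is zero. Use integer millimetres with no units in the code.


translate([202, 269, 0]) cube([33, 222, 852]);
translate([1049, 269, 0]) cube([33, 222, 852]);
translate([235, 269, 0]) cube([814, 222, 30]);
translate([235, 269, 347]) cube([814, 222, 30]);
translate([235, 269, 694]) cube([814, 222, 30]);


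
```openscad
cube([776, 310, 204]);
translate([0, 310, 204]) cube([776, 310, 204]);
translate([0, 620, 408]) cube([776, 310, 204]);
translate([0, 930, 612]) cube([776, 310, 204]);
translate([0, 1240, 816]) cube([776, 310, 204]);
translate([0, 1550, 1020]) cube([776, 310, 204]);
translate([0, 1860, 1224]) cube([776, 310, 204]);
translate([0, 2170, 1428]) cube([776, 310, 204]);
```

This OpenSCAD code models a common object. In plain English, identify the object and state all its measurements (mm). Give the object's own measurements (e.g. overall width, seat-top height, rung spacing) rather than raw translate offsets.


A straight staircase of 8 solid steps. Each step is 776 mm wide (x), 310 mm deep (y, the going) and 204 mm tall (the rise). The first step rests on the floor; each subsequent step sits one going further in +y and one rise higher in +z, directly behind and above the previous step with no overlap.


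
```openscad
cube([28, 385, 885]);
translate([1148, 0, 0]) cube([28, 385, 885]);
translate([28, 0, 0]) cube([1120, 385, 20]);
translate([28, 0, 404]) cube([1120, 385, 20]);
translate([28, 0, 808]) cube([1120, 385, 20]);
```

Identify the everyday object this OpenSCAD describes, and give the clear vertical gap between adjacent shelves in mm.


A bookshelf. The clear shelf gap is 384 mm.

Two tall side panels with 3 horizontal boards between them — a bookshelf. The first two shelf undersides are at z = 0 and z = 404; with shelf thickness 20, the clear gap is 404 − 0 − 20 = 384 mm.


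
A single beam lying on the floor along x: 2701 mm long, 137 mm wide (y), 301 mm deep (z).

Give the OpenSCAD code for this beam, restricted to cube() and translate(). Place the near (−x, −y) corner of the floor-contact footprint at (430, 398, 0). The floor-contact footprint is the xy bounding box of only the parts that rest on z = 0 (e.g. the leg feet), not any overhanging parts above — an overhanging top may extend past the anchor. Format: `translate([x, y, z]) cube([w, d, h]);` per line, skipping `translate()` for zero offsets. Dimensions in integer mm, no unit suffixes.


translate([430, 398, 0]) cube([2701, 137, 301]);


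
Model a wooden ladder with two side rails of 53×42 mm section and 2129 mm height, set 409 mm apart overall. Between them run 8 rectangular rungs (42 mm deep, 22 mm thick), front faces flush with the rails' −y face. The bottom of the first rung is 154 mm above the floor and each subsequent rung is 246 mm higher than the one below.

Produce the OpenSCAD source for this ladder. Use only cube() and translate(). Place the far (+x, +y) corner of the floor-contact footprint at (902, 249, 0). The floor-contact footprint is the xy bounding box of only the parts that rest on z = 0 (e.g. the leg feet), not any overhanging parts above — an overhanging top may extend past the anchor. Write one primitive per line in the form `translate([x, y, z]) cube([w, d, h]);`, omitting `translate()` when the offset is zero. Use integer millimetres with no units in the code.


translate([493, 207, 0]) cube([53, 42, 2129]);
translate([849, 207, 0]) cube([53, 42, 2129]);
translate([546, 207, 154]) cube([303, 42, 22]);
translate([546, 207, 400]) cube([303, 42, 22]);
translate([546, 207, 646]) cube([303, 42, 22]);
translate([546, 207, 892]) cube([303, 42, 22]);
translate([546, 207, 1138]) cube([303, 42, 22]);
translate([546, 207, 1384]) cube([303, 42, 22]);
translate([546, 207, 1630]) cube([303, 42, 22]);
translate([546, 207, 1876]) cube([303, 42, 22]);


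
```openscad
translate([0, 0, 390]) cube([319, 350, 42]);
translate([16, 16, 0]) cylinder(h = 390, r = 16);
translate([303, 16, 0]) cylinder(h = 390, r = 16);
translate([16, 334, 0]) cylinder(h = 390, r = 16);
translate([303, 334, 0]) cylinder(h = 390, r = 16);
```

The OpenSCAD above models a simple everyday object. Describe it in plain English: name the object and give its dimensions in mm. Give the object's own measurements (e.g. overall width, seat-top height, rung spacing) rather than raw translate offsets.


A four-legged stool. The seat is a 319×350×42 mm slab whose top surface is at z = 432 mm; four round legs, each 32 mm in diameter, run from the floor (z = 0) to the underside of the seat, each leg's axis is inset half a diameter from the nearest pair of seat edges (so the leg's bounding box is flush with the corner).


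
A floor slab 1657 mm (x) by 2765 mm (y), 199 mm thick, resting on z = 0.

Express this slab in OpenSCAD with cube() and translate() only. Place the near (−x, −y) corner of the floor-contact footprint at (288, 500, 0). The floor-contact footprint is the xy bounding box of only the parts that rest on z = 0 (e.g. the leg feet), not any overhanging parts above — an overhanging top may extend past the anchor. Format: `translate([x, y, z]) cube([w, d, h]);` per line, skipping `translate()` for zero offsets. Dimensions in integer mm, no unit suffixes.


translate([288, 500, 0]) cube([1657, 2765, 199]);


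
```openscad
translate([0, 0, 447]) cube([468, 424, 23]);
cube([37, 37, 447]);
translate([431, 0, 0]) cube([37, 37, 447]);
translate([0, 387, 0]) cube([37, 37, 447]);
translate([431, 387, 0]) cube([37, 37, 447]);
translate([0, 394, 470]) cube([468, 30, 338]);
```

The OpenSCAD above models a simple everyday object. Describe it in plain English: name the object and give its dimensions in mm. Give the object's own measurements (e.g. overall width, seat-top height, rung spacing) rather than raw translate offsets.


A chair. The seat is a 468×424×23 mm slab with its top at z = 470 mm, on four 37×37 mm corner legs (flush with the seat edges, standing on z = 0). A flat backrest 30 mm thick, 338 mm tall, spans the full seat width and rises from the seat top along its +y edge, rear face flush with the rear of the seat.


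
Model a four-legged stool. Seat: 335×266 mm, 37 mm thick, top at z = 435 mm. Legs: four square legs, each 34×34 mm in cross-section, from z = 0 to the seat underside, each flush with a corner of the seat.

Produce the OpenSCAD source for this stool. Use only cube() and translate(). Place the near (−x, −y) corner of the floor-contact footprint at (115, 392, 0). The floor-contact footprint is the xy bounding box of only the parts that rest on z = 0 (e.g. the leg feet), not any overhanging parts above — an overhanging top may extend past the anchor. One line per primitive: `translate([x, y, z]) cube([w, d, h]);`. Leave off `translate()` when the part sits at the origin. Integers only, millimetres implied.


translate([115, 392, 398]) cube([335, 266, 37]);
translate([115, 392, 0]) cube([34, 34, 398]);
translate([416, 392, 0]) cube([34, 34, 398]);
translate([115, 624, 0]) cube([34, 34, 398]);
translate([416, 624, 0]) cube([34, 34, 398]);


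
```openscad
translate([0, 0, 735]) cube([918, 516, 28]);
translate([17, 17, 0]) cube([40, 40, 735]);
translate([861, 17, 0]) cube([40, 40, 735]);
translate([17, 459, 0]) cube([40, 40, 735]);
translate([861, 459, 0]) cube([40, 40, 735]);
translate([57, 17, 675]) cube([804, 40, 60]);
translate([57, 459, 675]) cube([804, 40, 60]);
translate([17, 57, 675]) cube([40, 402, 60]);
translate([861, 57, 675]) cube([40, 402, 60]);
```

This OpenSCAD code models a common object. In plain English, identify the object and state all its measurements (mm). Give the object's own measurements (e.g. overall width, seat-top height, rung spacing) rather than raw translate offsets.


A table: top 918 mm (x) × 516 mm (y), 28 mm thick, upper face at z = 763 mm, on four 40×40 mm square legs, each inset 17 mm from the nearest pair of top edges from z = 0 to the bottom of the top. Four apron rails, 40 mm thick and 60 mm tall, run between adjacent legs with their top edges flush with the underside of the top and their outer faces flush with the legs' outer faces.


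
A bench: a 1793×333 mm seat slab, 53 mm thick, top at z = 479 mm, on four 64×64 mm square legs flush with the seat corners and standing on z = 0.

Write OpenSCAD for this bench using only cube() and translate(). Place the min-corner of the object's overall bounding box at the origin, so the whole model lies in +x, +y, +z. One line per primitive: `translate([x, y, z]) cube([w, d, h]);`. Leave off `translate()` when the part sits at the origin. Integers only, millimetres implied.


translate([0, 0, 426]) cube([1793, 333, 53]);
cube([64, 64, 426]);
translate([0, 269, 0]) cube([64, 64, 426]);
translate([1729, 0, 0]) cube([64, 64, 426]);
translate([1729, 269, 0]) cube([64, 64, 426]);


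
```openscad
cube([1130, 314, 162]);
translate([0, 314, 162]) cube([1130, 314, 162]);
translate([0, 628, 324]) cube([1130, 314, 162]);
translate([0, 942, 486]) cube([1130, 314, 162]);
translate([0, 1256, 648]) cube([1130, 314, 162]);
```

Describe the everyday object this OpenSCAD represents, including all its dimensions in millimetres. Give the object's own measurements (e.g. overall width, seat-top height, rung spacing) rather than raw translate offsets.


A straight staircase of 5 solid steps. Each step is 1130 mm wide (x), 314 mm deep (y, the going) and 162 mm tall (the rise). The first step rests on the floor; each subsequent step sits one going further in +y and one rise higher in +z, directly behind and above the previous step with no overlap.


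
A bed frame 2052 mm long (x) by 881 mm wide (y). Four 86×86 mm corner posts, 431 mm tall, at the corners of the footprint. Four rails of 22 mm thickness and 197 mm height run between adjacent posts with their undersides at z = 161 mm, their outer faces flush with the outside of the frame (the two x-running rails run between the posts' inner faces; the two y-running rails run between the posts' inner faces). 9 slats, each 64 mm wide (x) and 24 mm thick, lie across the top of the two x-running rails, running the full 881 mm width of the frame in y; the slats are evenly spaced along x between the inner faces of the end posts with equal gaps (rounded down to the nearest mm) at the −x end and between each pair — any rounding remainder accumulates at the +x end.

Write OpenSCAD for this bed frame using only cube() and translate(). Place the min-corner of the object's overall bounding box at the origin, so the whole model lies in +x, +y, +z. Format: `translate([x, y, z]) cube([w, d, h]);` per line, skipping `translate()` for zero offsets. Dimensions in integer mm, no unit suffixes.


cube([86, 86, 431]);
translate([0, 795, 0]) cube([86, 86, 431]);
translate([1966, 0, 0]) cube([86, 86, 431]);
translate([1966, 795, 0]) cube([86, 86, 431]);
translate([86, 0, 161]) cube([1880, 22, 197]);
translate([86, 859, 161]) cube([1880, 22, 197]);
translate([0, 86, 161]) cube([22, 709, 197]);
translate([2030, 86, 161]) cube([22, 709, 197]);
translate([216, 0, 358]) cube([64, 881, 24]);
translate([410, 0, 358]) cube([64, 881, 24]);
translate([604, 0, 358]) cube([64, 881, 24]);
translate([798, 0, 358]) cube([64, 881, 24]);
translate([992, 0, 358]) cube([64, 881, 24]);
translate([1186, 0, 358]) cube([64, 881, 24]);
translate([1380, 0, 358]) cube([64, 881, 24]);
translate([1574, 0, 358]) cube([64, 881, 24]);
translate([1768, 0, 358]) cube([64, 881, 24]);


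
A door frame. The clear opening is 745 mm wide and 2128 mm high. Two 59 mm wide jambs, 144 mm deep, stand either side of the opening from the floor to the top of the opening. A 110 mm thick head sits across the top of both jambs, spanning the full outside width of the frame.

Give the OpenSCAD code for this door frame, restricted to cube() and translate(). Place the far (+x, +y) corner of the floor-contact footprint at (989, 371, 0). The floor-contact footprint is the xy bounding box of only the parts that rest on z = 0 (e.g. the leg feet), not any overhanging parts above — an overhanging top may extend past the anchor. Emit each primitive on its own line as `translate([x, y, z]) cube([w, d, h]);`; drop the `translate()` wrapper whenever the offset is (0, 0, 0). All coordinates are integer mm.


translate([126, 227, 0]) cube([59, 144, 2128]);
translate([930, 227, 0]) cube([59, 144, 2128]);
translate([126, 227, 2128]) cube([863, 144, 110]);


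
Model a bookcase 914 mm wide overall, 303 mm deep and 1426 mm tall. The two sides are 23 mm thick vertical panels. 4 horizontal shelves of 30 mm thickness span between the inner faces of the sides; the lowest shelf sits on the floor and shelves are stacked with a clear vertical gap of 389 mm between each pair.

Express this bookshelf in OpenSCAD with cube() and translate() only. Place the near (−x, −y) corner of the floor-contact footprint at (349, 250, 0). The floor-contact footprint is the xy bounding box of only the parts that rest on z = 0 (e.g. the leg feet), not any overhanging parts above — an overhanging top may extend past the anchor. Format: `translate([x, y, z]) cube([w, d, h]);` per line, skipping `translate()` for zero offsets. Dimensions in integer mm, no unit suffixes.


translate([349, 250, 0]) cube([23, 303, 1426]);
translate([1240, 250, 0]) cube([23, 303, 1426]);
translate([372, 250, 0]) cube([868, 303, 30]);
translate([372, 250, 419]) cube([868, 303, 30]);
translate([372, 250, 838]) cube([868, 303, 30]);
translate([372, 250, 1257]) cube([868, 303, 30]);


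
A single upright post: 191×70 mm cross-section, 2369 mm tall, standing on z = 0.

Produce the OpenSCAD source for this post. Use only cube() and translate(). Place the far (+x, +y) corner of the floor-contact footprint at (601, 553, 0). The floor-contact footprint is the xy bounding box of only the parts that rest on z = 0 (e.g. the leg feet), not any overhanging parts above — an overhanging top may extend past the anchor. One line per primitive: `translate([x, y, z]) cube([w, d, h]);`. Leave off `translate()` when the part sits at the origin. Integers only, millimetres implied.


translate([410, 483, 0]) cube([191, 70, 2369]);


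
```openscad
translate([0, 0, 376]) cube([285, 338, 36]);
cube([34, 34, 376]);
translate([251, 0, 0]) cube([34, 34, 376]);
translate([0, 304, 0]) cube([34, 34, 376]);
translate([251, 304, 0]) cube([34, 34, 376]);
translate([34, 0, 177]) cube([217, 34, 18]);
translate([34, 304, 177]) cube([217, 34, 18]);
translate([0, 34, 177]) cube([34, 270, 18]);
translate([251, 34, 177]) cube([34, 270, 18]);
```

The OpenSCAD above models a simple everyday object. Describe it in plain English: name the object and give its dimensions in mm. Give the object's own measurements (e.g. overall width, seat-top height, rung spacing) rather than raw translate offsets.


A four-legged stool. The seat is a 285×338×36 mm slab whose top surface is at z = 412 mm; four square legs, each 34×34 mm in cross-section, run from the floor (z = 0) to the underside of the seat, each flush with a corner of the seat. Four stretchers, 34 mm wide and 18 mm tall, connect adjacent legs with their undersides at z = 177 mm, each running between the inner faces of the legs it joins and aligned with the legs' outer faces on the other axis.


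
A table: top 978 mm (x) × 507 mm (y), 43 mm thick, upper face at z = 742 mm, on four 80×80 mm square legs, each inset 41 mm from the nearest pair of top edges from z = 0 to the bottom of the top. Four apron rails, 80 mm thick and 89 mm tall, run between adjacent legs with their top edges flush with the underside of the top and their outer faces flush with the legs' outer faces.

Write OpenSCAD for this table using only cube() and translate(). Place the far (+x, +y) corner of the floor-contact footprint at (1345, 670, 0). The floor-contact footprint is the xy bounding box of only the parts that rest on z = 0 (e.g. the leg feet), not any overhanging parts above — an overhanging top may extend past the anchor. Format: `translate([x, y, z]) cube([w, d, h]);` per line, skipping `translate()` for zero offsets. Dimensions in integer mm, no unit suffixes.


translate([408, 204, 699]) cube([978, 507, 43]);
translate([449, 245, 0]) cube([80, 80, 699]);
translate([1265, 245, 0]) cube([80, 80, 699]);
translate([449, 590, 0]) cube([80, 80, 699]);
translate([1265, 590, 0]) cube([80, 80, 699]);
translate([529, 245, 610]) cube([736, 80, 89]);
translate([529, 590, 610]) cube([736, 80, 89]);
translate([449, 325, 610]) cube([80, 265, 89]);
translate([1265, 325, 610]) cube([80, 265, 89]);


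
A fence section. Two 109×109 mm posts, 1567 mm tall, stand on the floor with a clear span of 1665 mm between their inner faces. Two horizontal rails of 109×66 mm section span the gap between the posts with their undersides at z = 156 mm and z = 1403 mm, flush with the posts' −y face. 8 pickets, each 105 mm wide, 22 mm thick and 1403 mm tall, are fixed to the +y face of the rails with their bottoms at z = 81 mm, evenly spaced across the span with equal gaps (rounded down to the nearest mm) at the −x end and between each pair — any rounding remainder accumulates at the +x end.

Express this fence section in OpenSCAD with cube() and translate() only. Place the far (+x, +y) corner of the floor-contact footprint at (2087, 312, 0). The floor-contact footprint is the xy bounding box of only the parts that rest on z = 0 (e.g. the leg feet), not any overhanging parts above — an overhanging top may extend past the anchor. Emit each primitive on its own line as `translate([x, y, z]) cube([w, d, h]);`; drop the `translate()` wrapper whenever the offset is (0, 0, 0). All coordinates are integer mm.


translate([204, 203, 0]) cube([109, 109, 1567]);
translate([1978, 203, 0]) cube([109, 109, 1567]);
translate([313, 203, 156]) cube([1665, 109, 66]);
translate([313, 203, 1403]) cube([1665, 109, 66]);
translate([404, 312, 81]) cube([105, 22, 1403]);
translate([600, 312, 81]) cube([105, 22, 1403]);
translate([796, 312, 81]) cube([105, 22, 1403]);
translate([992, 312, 81]) cube([105, 22, 1403]);
translate([1188, 312, 81]) cube([105, 22, 1403]);
translate([1384, 312, 81]) cube([105, 22, 1403]);
translate([1580, 312, 81]) cube([105, 22, 1403]);
translate([1776, 312, 81]) cube([105, 22, 1403]);


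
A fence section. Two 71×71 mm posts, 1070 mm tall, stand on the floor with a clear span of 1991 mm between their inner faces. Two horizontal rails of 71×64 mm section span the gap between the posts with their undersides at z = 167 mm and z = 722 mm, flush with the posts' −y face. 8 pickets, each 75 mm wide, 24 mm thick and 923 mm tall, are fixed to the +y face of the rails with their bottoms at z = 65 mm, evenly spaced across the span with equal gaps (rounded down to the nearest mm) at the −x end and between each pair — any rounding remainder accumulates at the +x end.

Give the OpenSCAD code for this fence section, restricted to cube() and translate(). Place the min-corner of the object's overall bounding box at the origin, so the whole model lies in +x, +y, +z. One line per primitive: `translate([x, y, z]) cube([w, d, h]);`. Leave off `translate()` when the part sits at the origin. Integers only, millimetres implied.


cube([71, 71, 1070]);
translate([2062, 0, 0]) cube([71, 71, 1070]);
translate([71, 0, 167]) cube([1991, 71, 64]);
translate([71, 0, 722]) cube([1991, 71, 64]);
translate([225, 71, 65]) cube([75, 24, 923]);
translate([454, 71, 65]) cube([75, 24, 923]);
translate([683, 71, 65]) cube([75, 24, 923]);
translate([912, 71, 65]) cube([75, 24, 923]);
translate([1141, 71, 65]) cube([75, 24, 923]);
translate([1370, 71, 65]) cube([75, 24, 923]);
translate([1599, 71, 65]) cube([75, 24, 923]);
translate([1828, 71, 65]) cube([75, 24, 923]);


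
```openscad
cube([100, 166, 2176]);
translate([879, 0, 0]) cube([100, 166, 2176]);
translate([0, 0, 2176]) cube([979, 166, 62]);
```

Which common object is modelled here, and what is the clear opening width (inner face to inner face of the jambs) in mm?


A door frame. The clear opening width is 779 mm.

Two 2176 mm tall posts with a header on top — a door frame. The left jamb is 100 mm wide at x = 0; the right jamb starts at x = 879. The clear opening is 879 − 100 = 779 mm.


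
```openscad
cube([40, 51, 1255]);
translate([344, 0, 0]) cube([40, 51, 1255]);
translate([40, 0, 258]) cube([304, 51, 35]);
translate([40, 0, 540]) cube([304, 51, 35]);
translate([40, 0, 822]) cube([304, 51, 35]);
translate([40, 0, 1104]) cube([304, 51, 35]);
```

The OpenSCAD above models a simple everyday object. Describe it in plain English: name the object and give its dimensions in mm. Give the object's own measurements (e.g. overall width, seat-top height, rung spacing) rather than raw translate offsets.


A straight ladder. Two 40×51 mm vertical rails, 1255 mm tall, stand 384 mm apart (outside-to-outside) with their front faces coplanar on the −y side. 4 rungs, each 51 mm deep and 35 mm tall, span between the inner faces of the rails, front faces flush with the rails. The lowest rung's underside is at z = 258 mm and rungs are spaced 282 mm apart (underside to underside).


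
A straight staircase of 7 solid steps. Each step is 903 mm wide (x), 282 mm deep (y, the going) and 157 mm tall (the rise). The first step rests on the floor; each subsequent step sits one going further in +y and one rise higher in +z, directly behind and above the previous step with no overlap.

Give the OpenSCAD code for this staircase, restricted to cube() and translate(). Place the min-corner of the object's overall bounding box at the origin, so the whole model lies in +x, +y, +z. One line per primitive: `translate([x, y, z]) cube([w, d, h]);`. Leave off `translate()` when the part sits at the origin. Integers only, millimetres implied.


cube([903, 282, 157]);
translate([0, 282, 157]) cube([903, 282, 157]);
translate([0, 564, 314]) cube([903, 282, 157]);
translate([0, 846, 471]) cube([903, 282, 157]);
translate([0, 1128, 628]) cube([903, 282, 157]);
translate([0, 1410, 785]) cube([903, 282, 157]);
translate([0, 1692, 942]) cube([903, 282, 157]);


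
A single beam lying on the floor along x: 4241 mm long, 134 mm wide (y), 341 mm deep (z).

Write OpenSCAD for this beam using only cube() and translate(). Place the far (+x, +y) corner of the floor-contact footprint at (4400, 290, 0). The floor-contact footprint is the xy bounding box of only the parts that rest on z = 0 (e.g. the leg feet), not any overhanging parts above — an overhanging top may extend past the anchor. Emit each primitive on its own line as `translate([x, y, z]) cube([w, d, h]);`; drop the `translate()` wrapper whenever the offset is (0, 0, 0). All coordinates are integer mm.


translate([159, 156, 0]) cube([4241, 134, 341]);


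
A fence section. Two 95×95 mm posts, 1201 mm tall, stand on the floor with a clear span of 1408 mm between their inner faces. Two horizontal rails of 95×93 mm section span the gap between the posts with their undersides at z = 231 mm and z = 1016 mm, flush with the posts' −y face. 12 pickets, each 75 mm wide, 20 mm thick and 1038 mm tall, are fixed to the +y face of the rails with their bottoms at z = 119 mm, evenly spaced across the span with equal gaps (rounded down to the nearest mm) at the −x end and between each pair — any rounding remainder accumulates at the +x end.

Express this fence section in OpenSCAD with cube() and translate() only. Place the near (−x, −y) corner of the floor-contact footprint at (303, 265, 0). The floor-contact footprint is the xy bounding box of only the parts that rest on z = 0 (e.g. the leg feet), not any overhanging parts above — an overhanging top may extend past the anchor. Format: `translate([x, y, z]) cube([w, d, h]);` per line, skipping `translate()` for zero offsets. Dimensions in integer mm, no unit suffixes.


translate([303, 265, 0]) cube([95, 95, 1201]);
translate([1806, 265, 0]) cube([95, 95, 1201]);
translate([398, 265, 231]) cube([1408, 95, 93]);
translate([398, 265, 1016]) cube([1408, 95, 93]);
translate([437, 360, 119]) cube([75, 20, 1038]);
translate([551, 360, 119]) cube([75, 20, 1038]);
translate([665, 360, 119]) cube([75, 20, 1038]);
translate([779, 360, 119]) cube([75, 20, 1038]);
translate([893, 360, 119]) cube([75, 20, 1038]);
translate([1007, 360, 119]) cube([75, 20, 1038]);
translate([1121, 360, 119]) cube([75, 20, 1038]);
translate([1235, 360, 119]) cube([75, 20, 1038]);
translate([1349, 360, 119]) cube([75, 20, 1038]);
translate([1463, 360, 119]) cube([75, 20, 1038]);
translate([1577, 360, 119]) cube([75, 20, 1038]);
translate([1691, 360, 119]) cube([75, 20, 1038]);


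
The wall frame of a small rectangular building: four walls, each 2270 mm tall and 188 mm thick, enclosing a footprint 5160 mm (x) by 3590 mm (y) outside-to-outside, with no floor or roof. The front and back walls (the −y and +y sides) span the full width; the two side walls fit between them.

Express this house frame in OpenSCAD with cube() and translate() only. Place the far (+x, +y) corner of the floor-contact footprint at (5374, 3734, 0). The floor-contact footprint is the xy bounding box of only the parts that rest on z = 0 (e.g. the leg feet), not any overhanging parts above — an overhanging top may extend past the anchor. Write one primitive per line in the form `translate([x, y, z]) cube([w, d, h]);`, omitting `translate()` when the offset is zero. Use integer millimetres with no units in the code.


translate([214, 144, 0]) cube([5160, 188, 2270]);
translate([214, 3546, 0]) cube([5160, 188, 2270]);
translate([214, 332, 0]) cube([188, 3214, 2270]);
translate([5186, 332, 0]) cube([188, 3214, 2270]);


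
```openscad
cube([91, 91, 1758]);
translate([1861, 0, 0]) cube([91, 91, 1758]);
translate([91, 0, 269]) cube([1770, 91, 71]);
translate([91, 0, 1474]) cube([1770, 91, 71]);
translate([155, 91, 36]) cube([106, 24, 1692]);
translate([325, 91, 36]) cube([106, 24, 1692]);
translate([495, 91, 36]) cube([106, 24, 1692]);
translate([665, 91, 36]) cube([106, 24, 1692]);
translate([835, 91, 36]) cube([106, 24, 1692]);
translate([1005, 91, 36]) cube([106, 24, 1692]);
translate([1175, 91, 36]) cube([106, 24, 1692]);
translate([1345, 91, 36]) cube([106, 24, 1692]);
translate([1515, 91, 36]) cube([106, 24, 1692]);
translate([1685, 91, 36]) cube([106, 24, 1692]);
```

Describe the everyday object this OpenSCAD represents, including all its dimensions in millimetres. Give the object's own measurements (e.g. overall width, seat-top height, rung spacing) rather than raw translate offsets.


A fence section. Two 91×91 mm posts, 1758 mm tall, stand on the floor with a clear span of 1770 mm between their inner faces. Two horizontal rails of 91×71 mm section span the gap between the posts with their undersides at z = 269 mm and z = 1474 mm, flush with the posts' −y face. 10 pickets, each 106 mm wide, 24 mm thick and 1692 mm tall, are fixed to the +y face of the rails with their bottoms at z = 36 mm, spaced across the span with a 64 mm gap after the −x post and between neighbouring pickets, with 70 mm left before the +x post.


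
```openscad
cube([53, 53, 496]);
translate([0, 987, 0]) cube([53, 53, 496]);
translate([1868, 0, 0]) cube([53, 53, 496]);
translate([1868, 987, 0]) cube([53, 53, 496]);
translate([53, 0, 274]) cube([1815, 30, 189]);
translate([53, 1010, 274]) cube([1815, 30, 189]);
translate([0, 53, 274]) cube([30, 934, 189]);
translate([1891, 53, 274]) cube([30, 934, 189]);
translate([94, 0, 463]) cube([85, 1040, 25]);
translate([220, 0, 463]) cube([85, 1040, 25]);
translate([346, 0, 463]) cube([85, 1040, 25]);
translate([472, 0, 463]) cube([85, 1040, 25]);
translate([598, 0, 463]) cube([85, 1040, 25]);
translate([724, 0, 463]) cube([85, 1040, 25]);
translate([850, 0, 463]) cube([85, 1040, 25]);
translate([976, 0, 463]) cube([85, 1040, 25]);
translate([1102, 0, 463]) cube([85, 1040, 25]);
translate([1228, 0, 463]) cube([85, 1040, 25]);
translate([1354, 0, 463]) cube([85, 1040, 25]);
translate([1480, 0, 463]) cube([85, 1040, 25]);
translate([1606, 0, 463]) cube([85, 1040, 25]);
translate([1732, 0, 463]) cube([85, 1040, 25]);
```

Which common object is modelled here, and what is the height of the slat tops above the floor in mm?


A bed frame. The slat-top height is 488 mm.

Four posts, four rails, and a row of slats — a bed frame. Slats sit on the rails at z = 274 + 189 = 463; with slat thickness 25, the top is 488 mm.


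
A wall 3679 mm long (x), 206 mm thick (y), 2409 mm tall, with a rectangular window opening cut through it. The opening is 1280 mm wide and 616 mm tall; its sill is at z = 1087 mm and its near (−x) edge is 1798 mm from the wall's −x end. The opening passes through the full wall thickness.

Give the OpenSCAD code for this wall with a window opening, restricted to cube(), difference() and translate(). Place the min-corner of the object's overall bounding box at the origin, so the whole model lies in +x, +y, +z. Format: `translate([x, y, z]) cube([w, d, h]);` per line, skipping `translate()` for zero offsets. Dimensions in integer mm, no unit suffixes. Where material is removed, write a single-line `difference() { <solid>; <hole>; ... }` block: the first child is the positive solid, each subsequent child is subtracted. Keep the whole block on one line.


difference() { cube([3679, 206, 2409]); translate([1798, 0, 1087]) cube([1280, 206, 616]); }


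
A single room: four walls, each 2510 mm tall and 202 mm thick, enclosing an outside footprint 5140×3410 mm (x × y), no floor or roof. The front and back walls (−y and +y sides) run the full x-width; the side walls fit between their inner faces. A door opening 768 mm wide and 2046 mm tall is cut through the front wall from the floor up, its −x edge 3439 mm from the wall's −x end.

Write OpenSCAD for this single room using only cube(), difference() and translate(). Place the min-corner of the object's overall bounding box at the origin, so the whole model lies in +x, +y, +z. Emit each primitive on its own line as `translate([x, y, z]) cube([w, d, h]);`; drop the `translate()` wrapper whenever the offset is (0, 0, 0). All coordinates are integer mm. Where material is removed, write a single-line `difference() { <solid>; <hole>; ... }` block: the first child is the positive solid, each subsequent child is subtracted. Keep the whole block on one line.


difference() { cube([5140, 202, 2510]); translate([3439, 0, 0]) cube([768, 202, 2046]); }
translate([0, 3208, 0]) cube([5140, 202, 2510]);
translate([0, 202, 0]) cube([202, 3006, 2510]);
translate([4938, 202, 0]) cube([202, 3006, 2510]);


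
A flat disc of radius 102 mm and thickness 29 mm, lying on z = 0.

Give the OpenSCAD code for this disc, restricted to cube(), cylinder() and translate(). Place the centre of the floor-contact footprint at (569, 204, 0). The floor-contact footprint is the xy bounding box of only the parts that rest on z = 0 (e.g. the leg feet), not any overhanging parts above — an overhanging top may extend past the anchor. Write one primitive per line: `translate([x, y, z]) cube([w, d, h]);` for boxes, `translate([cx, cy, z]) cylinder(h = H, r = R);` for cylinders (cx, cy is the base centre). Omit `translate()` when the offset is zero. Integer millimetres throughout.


translate([569, 204, 0]) cylinder(h = 29, r = 102);


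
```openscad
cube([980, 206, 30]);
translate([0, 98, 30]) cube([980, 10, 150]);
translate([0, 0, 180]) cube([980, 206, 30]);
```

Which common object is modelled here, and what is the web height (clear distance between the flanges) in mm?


An I-beam. The web height is 150 mm.

Two wide flanges with a thin centred web — an I-beam. Overall 210 mm minus two 30 mm flanges gives a web of 210 − 2·30 = 150 mm.
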